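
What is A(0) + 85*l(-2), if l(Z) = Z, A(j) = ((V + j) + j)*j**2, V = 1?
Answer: -170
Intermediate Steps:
A(j) = j**2*(1 + 2*j) (A(j) = ((1 + j) + j)*j**2 = (1 + 2*j)*j**2 = j**2*(1 + 2*j))
A(0) + 85*l(-2) = 0**2*(1 + 2*0) + 85*(-2) = 0*(1 + 0) - 170 = 0*1 - 170 = 0 - 170 = -170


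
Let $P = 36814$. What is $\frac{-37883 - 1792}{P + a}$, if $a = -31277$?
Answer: $- \frac{39675}{5537} \approx -7.1654$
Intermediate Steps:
$\frac{-37883 - 1792}{P + a} = \frac{-37883 - 1792}{36814 - 31277} = \frac{-37883 - 1792}{5537} = \left(-39675\right) \frac{1}{5537} = - \frac{39675}{5537}$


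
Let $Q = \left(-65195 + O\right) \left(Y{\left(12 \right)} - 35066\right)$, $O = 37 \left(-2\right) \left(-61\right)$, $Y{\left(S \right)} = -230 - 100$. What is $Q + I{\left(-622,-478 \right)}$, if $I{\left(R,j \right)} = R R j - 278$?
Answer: $1962933846$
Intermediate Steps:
$Y{\left(S \right)} = -330$ ($Y{\left(S \right)} = -230 - 100 = -330$)
$I{\left(R,j \right)} = -278 + j R^{2}$ ($I{\left(R,j \right)} = R^{2} j - 278 = j R^{2} - 278 = -278 + j R^{2}$)
$O = 4514$ ($O = \left(-74\right) \left(-61\right) = 4514$)
$Q = 2147864676$ ($Q = \left(-65195 + 4514\right) \left(-330 - 35066\right) = \left(-60681\right) \left(-35396\right) = 2147864676$)
$Q + I{\left(-622,-478 \right)} = 2147864676 - \left(278 + 478 \left(-622\right)^{2}\right) = 2147864676 - 184930830 = 1962933846$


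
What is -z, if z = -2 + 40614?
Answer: -40612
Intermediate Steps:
z = 40612
-z = -1*40612 = -40612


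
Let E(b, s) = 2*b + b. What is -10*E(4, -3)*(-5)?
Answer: 600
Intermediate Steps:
E(b, s) = 3*b
-10*E(4, -3)*(-5) = -30*4*(-5) = -10*12*(-5) = -120*(-5) = 600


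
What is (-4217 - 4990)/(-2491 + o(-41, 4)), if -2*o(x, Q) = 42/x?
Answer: 377487/102110 ≈ 3.6969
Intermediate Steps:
o(x, Q) = -21/x
(-4217 - 4990)/(-2491 + o(-41, 4)) = (-4217 - 4990)/(-2491 - 21/(-41)) = -9207/(-2491 - 21*(-1/41)) = -9207/(-2491 + 21/41) = -9207/(-102110/41) = -9207*(-41/102110) = 377487/102110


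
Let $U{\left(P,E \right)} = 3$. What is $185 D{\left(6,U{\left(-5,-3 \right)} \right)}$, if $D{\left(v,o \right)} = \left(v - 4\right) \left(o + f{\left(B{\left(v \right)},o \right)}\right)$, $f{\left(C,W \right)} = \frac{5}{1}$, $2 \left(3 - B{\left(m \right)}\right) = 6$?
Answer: $2960$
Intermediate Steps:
$B{\left(m \right)} = 0$ ($B{\left(m \right)} = 3 - 3 = 0$)
$f{\left(C,W \right)} = 5$ ($f{\left(C,W \right)} = 5 \cdot 1 = 5$)
$D{\left(v,o \right)} = \left(-4 + v\right) \left(5 + o\right)$ ($D{\left(v,o \right)} = \left(v - 4\right) \left(o + 5\right) = \left(-4 + v\right) \left(5 + o\right)$)
$185 D{\left(6,U{\left(-5,-3 \right)} \right)} = 185 \left(-20 - 12 + 5 \cdot 6 + 3 \cdot 6\right) = 185 \left(-20 - 12 + 30 + 18\right) = 185 \cdot 16 = 2960$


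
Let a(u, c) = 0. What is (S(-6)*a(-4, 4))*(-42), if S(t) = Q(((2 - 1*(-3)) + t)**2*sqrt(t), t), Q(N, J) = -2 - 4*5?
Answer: 0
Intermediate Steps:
Q(N, J) = -22 (Q(N, J) = -2 - 20 = -22)
S(t) = -22
(S(-6)*a(-4, 4))*(-42) = -22*0*(-42) = 0*(-42) = 0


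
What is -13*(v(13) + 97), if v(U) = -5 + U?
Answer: -1365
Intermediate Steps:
-13*(v(13) + 97) = -13*((-5 + 13) + 97) = -13*(8 + 97) = -13*105 = -1365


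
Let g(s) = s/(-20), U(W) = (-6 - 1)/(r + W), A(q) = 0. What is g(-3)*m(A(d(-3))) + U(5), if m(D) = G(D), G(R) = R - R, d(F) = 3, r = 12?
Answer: -7/17 ≈ -0.41176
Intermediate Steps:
U(W) = -7/(12 + W) (U(W) = (-6 - 1)/(12 + W) = -7/(12 + W))
G(R) = 0
m(D) = 0
g(s) = -s/20 (g(s) = s*(-1/20) = -s/20)
g(-3)*m(A(d(-3))) + U(5) = -1/20*(-3)*0 - 7/(12 + 5) = (3/20)*0 - 7/17 = 0 - 7*1/17 = 0 - 7/17 = -7/17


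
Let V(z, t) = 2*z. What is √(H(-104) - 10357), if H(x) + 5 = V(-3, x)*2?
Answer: I*√10374 ≈ 101.85*I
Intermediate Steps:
H(x) = -17 (H(x) = -5 + (2*(-3))*2 = -5 - 6*2 = -5 - 12 = -17)
√(H(-104) - 10357) = √(-17 - 10357) = √(-10374) = I*√10374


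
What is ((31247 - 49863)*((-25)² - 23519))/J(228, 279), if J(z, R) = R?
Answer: 426194704/279 ≈ 1.5276e+6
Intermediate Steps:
((31247 - 49863)*((-25)² - 23519))/J(228, 279) = ((31247 - 49863)*((-25)² - 23519))/279 = -18616*(625 - 23519)*(1/279) = -18616*(-22894)*(1/279) = 426194704*(1/279) = 426194704/279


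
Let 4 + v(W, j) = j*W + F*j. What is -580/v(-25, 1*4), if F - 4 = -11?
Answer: 145/33 ≈ 4.3939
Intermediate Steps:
F = -7 (F = 4 - 11 = -7)
v(W, j) = -4 - 7*j + W*j (v(W, j) = -4 + (j*W - 7*j) = -4 + (W*j - 7*j) = -4 + (-7*j + W*j) = -4 - 7*j + W*j)
-580/v(-25, 1*4) = -580/(-4 - 7*4 - 25*4) = -580/(-4 - 28 - 100) = -580/(-132) = -580*(-1/132) = 145/33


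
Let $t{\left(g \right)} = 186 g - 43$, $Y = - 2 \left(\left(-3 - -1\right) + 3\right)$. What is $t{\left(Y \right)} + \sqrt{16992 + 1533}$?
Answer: $-415 + 5 \sqrt{741} \approx -278.89$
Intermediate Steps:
$Y = -2$ ($Y = - 2 \left(\left(-3 + 1\right) + 3\right) = - 2 \left(-2 + 3\right) = \left(-2\right) 1 = -2$)
$t{\left(g \right)} = -43 + 186 g$
$t{\left(Y \right)} + \sqrt{16992 + 1533} = \left(-43 + 186 \left(-2\right)\right) + \sqrt{16992 + 1533} = \left(-43 - 372\right) + \sqrt{18525} = -415 + 5 \sqrt{741}$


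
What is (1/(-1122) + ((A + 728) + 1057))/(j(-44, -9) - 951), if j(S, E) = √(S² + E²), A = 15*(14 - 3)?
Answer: -14154367/6887584 - 44651*√2017/20662752 ≈ -2.1521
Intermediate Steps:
A = 165 (A = 15*11 = 165)
j(S, E) = √(E² + S²)
(1/(-1122) + ((A + 728) + 1057))/(j(-44, -9) - 951) = (1/(-1122) + ((165 + 728) + 1057))/(√((-9)² + (-44)²) - 951) = (-1/1122 + (893 + 1057))/(√(81 + 1936) - 951) = (-1/1122 + 1950)/(√2017 - 951) = 2187899/(1122*(-951 + √2017))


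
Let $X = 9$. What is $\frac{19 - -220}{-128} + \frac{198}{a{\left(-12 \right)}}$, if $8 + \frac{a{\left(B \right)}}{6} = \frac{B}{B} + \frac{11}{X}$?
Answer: $- \frac{12611}{1664} \approx -7.5787$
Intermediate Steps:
$a{\left(B \right)} = - \frac{104}{3}$ ($a{\left(B \right)} = -48 + 6 \left(\frac{B}{B} + \frac{11}{9}\right) = -48 + 6 \left(1 + 11 \cdot \frac{1}{9}\right) = -48 + 6 \left(1 + \frac{11}{9}\right) = -48 + 6 \cdot \frac{20}{9} = -48 + \frac{40}{3} = - \frac{104}{3}$)
$\frac{19 - -220}{-128} + \frac{198}{a{\left(-12 \right)}} = \frac{19 - -220}{-128} + \frac{198}{- \frac{104}{3}} = \left(19 + 220\right) \left(- \frac{1}{128}\right) + 198 \left(- \frac{3}{104}\right) = 239 \left(- \frac{1}{128}\right) - \frac{297}{52} = - \frac{239}{128} - \frac{297}{52} = - \frac{12611}{1664}$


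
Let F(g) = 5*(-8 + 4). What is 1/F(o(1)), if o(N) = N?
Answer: -1/20 ≈ -0.050000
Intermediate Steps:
F(g) = -20 (F(g) = 5*(-4) = -20)
1/F(o(1)) = 1/(-20) = -1/20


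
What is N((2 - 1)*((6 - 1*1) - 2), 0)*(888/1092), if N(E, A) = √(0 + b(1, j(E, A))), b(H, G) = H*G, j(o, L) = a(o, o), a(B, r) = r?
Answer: 74*√3/91 ≈ 1.4085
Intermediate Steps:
j(o, L) = o
b(H, G) = G*H
N(E, A) = √E (N(E, A) = √(0 + E*1) = √(0 + E) = √E)
N((2 - 1)*((6 - 1*1) - 2), 0)*(888/1092) = √((2 - 1)*((6 - 1*1) - 2))*(888/1092) = √(1*((6 - 1) - 2))*(888*(1/1092)) = √(1*(5 - 2))*(74/91) = √(1*3)*(74/91) = √3*(74/91) = 74*√3/91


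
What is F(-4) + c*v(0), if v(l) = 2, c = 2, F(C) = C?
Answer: 0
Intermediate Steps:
F(-4) + c*v(0) = -4 + 2*2 = -4 + 4 = 0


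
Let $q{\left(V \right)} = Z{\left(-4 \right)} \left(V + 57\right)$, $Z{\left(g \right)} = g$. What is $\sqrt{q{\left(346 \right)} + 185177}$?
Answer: $\sqrt{183565} \approx 428.44$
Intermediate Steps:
$q{\left(V \right)} = -228 - 4 V$ ($q{\left(V \right)} = - 4 \left(V + 57\right) = - 4 \left(57 + V\right) = -228 - 4 V$)
$\sqrt{q{\left(346 \right)} + 185177} = \sqrt{\left(-228 - 1384\right) + 185177} = \sqrt{-1612 + 185177} = \sqrt{183565}$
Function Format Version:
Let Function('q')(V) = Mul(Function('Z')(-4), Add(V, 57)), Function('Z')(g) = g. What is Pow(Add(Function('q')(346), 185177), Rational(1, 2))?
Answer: Pow(183565, Rational(1, 2)) ≈ 428.44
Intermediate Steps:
Function('q')(V) = Add(-228, Mul(-4, V)) (Function('q')(V) = Mul(-4, Add(V, 57)) = Mul(-4, Add(57, V)) = Add(-228, Mul(-4, V)))
Pow(Add(Function('q')(346), 185177), Rational(1, 2)) = Pow(Add(Add(-228, Mul(-4, 346)), 185177), Rational(1, 2)) = Pow(Add(Add(-228, -1384), 185177), Rational(1, 2)) = Pow(Add(-1612, 185177), Rational(1, 2)) = Pow(183565, Rational(1, 2))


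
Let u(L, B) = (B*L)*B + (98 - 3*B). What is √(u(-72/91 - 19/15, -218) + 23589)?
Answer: I*√136867800615/1365 ≈ 271.03*I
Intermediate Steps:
u(L, B) = 98 - 3*B + L*B² (u(L, B) = L*B² + (98 - 3*B) = 98 - 3*B + L*B²)
√(u(-72/91 - 19/15, -218) + 23589) = √((98 - 3*(-218) + (-72/91 - 19/15)*(-218)²) + 23589) = √((98 + 654 + (-72*1/91 - 19*1/15)*47524) + 23589) = √((98 + 654 + (-72/91 - 19/15)*47524) + 23589) = √((98 + 654 - 2809/1365*47524) + 23589) = √((98 + 654 - 133494916/1365) + 23589) = √(-132468436/1365 + 23589) = √(-100269451/1365) = I*√136867800615/1365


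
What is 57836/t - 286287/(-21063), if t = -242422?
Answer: 11364011241/851022431 ≈ 13.353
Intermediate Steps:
57836/t - 286287/(-21063) = 57836/(-242422) - 286287/(-21063) = 57836*(-1/242422) - 286287*(-1/21063) = -28918/121211 + 95429/7021 = 11364011241/851022431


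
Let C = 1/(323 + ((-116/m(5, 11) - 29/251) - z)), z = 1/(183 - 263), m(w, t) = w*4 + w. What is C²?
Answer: 10080160000/1020994145094001 ≈ 9.8729e-6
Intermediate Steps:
m(w, t) = 5*w (m(w, t) = 4*w + w = 5*w)
z = -1/80 (z = 1/(-80) = -1/80 ≈ -0.012500)
C = 100400/31952999 (C = 1/(323 + ((-116/(5*5) - 29/251) - 1*(-1/80))) = 1/(323 + ((-116/25 - 29*1/251) + 1/80)) = 1/(323 + ((-116*1/25 - 29/251) + 1/80)) = 1/(323 + ((-116/25 - 29/251) + 1/80)) = 1/(323 + (-29841/6275 + 1/80)) = 1/(323 - 476201/100400) = 1/(31952999/100400) = 100400/31952999 ≈ 0.0031421)
C² = (100400/31952999)² = 10080160000/1020994145094001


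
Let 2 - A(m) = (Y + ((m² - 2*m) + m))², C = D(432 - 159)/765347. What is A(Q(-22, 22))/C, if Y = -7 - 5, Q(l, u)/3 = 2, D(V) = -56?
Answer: 17602981/4 ≈ 4.4007e+6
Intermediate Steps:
Q(l, u) = 6 (Q(l, u) = 3*2 = 6)
Y = -12
C = -56/765347 ≈ -7.3169e-5
A(m) = 2 - (-12 + m² - m)² (A(m) = 2 - (-12 + ((m² - 2*m) + m))² = 2 - (-12 + (m² - m))² = 2 - (-12 + m² - m)²)
A(Q(-22, 22))/C = (2 - (12 + 6 - 1*6²)²)/(-56/765347) = (2 - (12 + 6 - 1*36)²)*(-765347/56) = (2 - (12 + 6 - 36)²)*(-765347/56) = (2 - 1*(-18)²)*(-765347/56) = (2 - 1*324)*(-765347/56) = (2 - 324)*(-765347/56) = -322*(-765347/56) = 17602981/4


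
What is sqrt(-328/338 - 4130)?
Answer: I*sqrt(698134)/13 ≈ 64.273*I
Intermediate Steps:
sqrt(-328/338 - 4130) = sqrt(-328*1/338 - 4130) = sqrt(-164/169 - 4130) = sqrt(-698134/169) = I*sqrt(698134)/13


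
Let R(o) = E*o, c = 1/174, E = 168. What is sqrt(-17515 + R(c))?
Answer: I*sqrt(14729303)/29 ≈ 132.34*I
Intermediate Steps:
c = 1/174 ≈ 0.0057471
R(o) = 168*o
sqrt(-17515 + R(c)) = sqrt(-17515 + 168*(1/174)) = sqrt(-17515 + 28/29) = sqrt(-507907/29) = I*sqrt(14729303)/29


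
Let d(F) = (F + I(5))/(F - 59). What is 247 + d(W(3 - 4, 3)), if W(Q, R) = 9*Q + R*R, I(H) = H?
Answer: 14568/59 ≈ 246.92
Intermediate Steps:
W(Q, R) = R**2 + 9*Q (W(Q, R) = 9*Q + R**2 = R**2 + 9*Q)
d(F) = (5 + F)/(-59 + F) (d(F) = (F + 5)/(F - 59) = (5 + F)/(-59 + F))
247 + d(W(3 - 4, 3)) = 247 + (5 + (3**2 + 9*(3 - 4)))/(-59 + (3**2 + 9*(3 - 4))) = 247 + (5 + (9 + 9*(-1)))/(-59 + (9 + 9*(-1))) = 247 + (5 + (9 - 9))/(-59 + (9 - 9)) = 247 + (5 + 0)/(-59 + 0) = 247 + 5/(-59) = 247 - 1/59*5 = 247 - 5/59 = 14568/59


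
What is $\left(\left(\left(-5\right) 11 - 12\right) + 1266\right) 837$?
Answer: $1003563$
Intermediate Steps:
$\left(\left(\left(-5\right) 11 - 12\right) + 1266\right) 837 = \left(\left(-55 - 12\right) + 1266\right) 837 = \left(-67 + 1266\right) 837 = 1199 \cdot 837 = 1003563$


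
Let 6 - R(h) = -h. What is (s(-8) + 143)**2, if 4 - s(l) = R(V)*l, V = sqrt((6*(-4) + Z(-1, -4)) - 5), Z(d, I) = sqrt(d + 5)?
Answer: 36297 + 9360*I*sqrt(3) ≈ 36297.0 + 16212.0*I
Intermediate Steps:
Z(d, I) = sqrt(5 + d)
V = 3*I*sqrt(3) (V = sqrt((6*(-4) + sqrt(5 - 1)) - 5) = sqrt((-24 + sqrt(4)) - 5) = sqrt((-24 + 2) - 5) = sqrt(-22 - 5) = sqrt(-27) = 3*I*sqrt(3) ≈ 5.1962*I)
R(h) = 6 + h (R(h) = 6 - (-1)*h = 6 + h)
s(l) = 4 - l*(6 + 3*I*sqrt(3)) (s(l) = 4 - (6 + 3*I*sqrt(3))*l = 4 - l*(6 + 3*I*sqrt(3)))
(s(-8) + 143)**2 = ((4 - 3*(-8)*(2 + I*sqrt(3))) + 143)**2 = ((4 + (48 + 24*I*sqrt(3))) + 143)**2 = ((52 + 24*I*sqrt(3)) + 143)**2 = (195 + 24*I*sqrt(3))**2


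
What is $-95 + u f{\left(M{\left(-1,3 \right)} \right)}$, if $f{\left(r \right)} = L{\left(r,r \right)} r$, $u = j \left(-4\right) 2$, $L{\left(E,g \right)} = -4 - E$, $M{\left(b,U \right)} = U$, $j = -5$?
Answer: $-935$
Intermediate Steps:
$u = 40$ ($u = \left(-5\right) \left(-4\right) 2 = 20 \cdot 2 = 40$)
$f{\left(r \right)} = r \left(-4 - r\right)$ ($f{\left(r \right)} = \left(-4 - r\right) r = r \left(-4 - r\right)$)
$-95 + u f{\left(M{\left(-1,3 \right)} \right)} = -95 + 40 \left(\left(-1\right) 3 \left(4 + 3\right)\right) = -95 + 40 \left(\left(-1\right) 3 \cdot 7\right) = -95 + 40 \left(-21\right) = -95 - 840 = -935$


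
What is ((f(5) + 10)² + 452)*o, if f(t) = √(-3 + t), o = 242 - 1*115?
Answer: 70358 + 2540*√2 ≈ 73950.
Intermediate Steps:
o = 127 (o = 242 - 115 = 127)
((f(5) + 10)² + 452)*o = ((√(-3 + 5) + 10)² + 452)*127 = ((√2 + 10)² + 452)*127 = ((10 + √2)² + 452)*127 = (452 + (10 + √2)²)*127 = 57404 + 127*(10 + √2)²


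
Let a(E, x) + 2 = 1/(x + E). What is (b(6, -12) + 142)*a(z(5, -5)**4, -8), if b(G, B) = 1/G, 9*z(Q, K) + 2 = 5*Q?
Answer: -382267685/1364118 ≈ -280.23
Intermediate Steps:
z(Q, K) = -2/9 + 5*Q/9 (z(Q, K) = -2/9 + (5*Q)/9 = -2/9 + 5*Q/9)
a(E, x) = -2 + 1/(E + x) (a(E, x) = -2 + 1/(x + E) = -2 + 1/(E + x))
(b(6, -12) + 142)*a(z(5, -5)**4, -8) = (1/6 + 142)*((1 - 2*(-2/9 + (5/9)*5)**4 - 2*(-8))/((-2/9 + (5/9)*5)**4 - 8)) = (1/6 + 142)*((1 - 2*(-2/9 + 25/9)**4 + 16)/((-2/9 + 25/9)**4 - 8)) = 853*((1 - 2*(23/9)**4 + 16)/((23/9)**4 - 8))/6 = 853*((1 - 2*279841/6561 + 16)/(279841/6561 - 8))/6 = 853*((1 - 559682/6561 + 16)/(227353/6561))/6 = 853*((6561/227353)*(-448145/6561))/6 = (853/6)*(-448145/227353) = -382267685/1364118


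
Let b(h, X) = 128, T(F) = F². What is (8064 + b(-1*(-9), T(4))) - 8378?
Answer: -186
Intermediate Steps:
(8064 + b(-1*(-9), T(4))) - 8378 = (8064 + 128) - 8378 = 8192 - 8378 = -186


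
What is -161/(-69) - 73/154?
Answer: 859/462 ≈ 1.8593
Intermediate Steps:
-161/(-69) - 73/154 = -161*(-1/69) - 73*1/154 = 7/3 - 73/154 = 859/462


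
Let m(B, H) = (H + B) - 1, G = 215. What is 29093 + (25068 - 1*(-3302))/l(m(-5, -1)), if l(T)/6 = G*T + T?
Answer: 131951663/4536 ≈ 29090.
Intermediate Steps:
m(B, H) = -1 + B + H (m(B, H) = (B + H) - 1 = -1 + B + H)
l(T) = 1296*T (l(T) = 6*(215*T + T) = 6*(216*T) = 1296*T)
29093 + (25068 - 1*(-3302))/l(m(-5, -1)) = 29093 + (25068 - 1*(-3302))/((1296*(-1 - 5 - 1))) = 29093 + (25068 + 3302)/((1296*(-7))) = 29093 + 28370/(-9072) = 29093 + 28370*(-1/9072) = 29093 - 14185/4536 = 131951663/4536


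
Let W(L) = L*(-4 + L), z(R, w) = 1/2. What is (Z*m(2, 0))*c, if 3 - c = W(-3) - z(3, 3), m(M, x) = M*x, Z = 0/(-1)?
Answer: 0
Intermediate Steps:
z(R, w) = ½
Z = 0 (Z = 0*(-1) = 0)
c = -35/2 (c = 3 - (-3*(-4 - 3) - 1*½) = 3 - (-3*(-7) - ½) = 3 - (21 - ½) = 3 - 1*41/2 = 3 - 41/2 = -35/2 ≈ -17.500)
(Z*m(2, 0))*c = (0*(2*0))*(-35/2) = (0*0)*(-35/2) = 0*(-35/2) = 0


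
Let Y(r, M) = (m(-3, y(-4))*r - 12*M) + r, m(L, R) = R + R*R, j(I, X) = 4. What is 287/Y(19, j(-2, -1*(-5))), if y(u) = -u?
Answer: 287/351 ≈ 0.81766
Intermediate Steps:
m(L, R) = R + R**2
Y(r, M) = -12*M + 21*r (Y(r, M) = (((-1*(-4))*(1 - 1*(-4)))*r - 12*M) + r = ((4*(1 + 4))*r - 12*M) + r = ((4*5)*r - 12*M) + r = (20*r - 12*M) + r = (-12*M + 20*r) + r = -12*M + 21*r)
287/Y(19, j(-2, -1*(-5))) = 287/(-12*4 + 21*19) = 287/(-48 + 399) = 287/351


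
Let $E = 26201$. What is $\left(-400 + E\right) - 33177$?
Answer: $-7376$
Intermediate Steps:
$\left(-400 + E\right) - 33177 = \left(-400 + 26201\right) - 33177 = 25801 - 33177 = -7376$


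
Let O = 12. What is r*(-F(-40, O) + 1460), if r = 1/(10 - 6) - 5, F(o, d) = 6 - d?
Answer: -13927/2 ≈ -6963.5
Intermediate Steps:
r = -19/4 (r = 1/4 - 5 = ¼ - 5 = -19/4 ≈ -4.7500)
r*(-F(-40, O) + 1460) = -19*(-(6 - 1*12) + 1460)/4 = -19*(-(6 - 12) + 1460)/4 = -19*(-1*(-6) + 1460)/4 = -19*(6 + 1460)/4 = -19/4*1466 = -13927/2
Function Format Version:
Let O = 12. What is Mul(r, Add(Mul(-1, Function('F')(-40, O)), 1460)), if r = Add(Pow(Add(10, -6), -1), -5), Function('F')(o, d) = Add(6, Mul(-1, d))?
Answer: Rational(-13927, 2) ≈ -6963.5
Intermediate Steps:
r = Rational(-19, 4) (r = Add(Pow(4, -1), -5) = Add(Rational(1, 4), -5) = Rational(-19, 4) ≈ -4.7500)
Mul(r, Add(Mul(-1, Function('F')(-40, O)), 1460)) = Mul(Rational(-19, 4), Add(Mul(-1, Add(6, Mul(-1, 12))), 1460)) = Mul(Rational(-19, 4), Add(Mul(-1, Add(6, -12)), 1460)) = Mul(Rational(-19, 4), Add(Mul(-1, -6), 1460)) = Mul(Rational(-19, 4), Add(6, 1460)) = Mul(Rational(-19, 4), 1466) = Rational(-13927, 2)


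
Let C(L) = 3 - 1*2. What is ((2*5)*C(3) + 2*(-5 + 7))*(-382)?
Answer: -5348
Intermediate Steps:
C(L) = 1 (C(L) = 3 - 2 = 1)
((2*5)*C(3) + 2*(-5 + 7))*(-382) = ((2*5)*1 + 2*(-5 + 7))*(-382) = (10*1 + 2*2)*(-382) = (10 + 4)*(-382) = 14*(-382) = -5348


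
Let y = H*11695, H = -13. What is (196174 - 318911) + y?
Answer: -274772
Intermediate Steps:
y = -152035 (y = -13*11695 = -152035)
(196174 - 318911) + y = (196174 - 318911) - 152035 = -122737 - 152035 = -274772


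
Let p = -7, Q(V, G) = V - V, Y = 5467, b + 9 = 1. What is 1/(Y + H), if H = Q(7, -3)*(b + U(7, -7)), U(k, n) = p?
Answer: 1/5467 ≈ 0.00018292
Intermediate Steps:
b = -8 (b = -9 + 1 = -8)
Q(V, G) = 0
U(k, n) = -7
H = 0 (H = 0*(-8 - 7) = 0*(-15) = 0)
1/(Y + H) = 1/(5467 + 0) = 1/5467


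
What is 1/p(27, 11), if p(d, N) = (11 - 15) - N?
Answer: -1/15 ≈ -0.066667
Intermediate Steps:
p(d, N) = -4 - N
1/p(27, 11) = 1/(-4 - 1*11) = 1/(-4 - 11) = 1/(-15) = -1/15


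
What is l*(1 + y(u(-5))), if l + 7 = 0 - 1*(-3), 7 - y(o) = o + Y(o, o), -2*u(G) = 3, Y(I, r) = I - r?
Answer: -38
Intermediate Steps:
u(G) = -3/2 (u(G) = -½*3 = -3/2)
y(o) = 7 - o (y(o) = 7 - (o + (o - o)) = 7 - (o + 0) = 7 - o)
l = -4 (l = -7 + (0 - 1*(-3)) = -7 + (0 + 3) = -7 + 3 = -4)
l*(1 + y(u(-5))) = -4*(1 + (7 - 1*(-3/2))) = -4*(1 + (7 + 3/2)) = -4*(1 + 17/2) = -4*19/2 = -38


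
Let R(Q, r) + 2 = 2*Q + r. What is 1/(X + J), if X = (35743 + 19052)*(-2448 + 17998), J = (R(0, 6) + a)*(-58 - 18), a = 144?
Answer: 1/852051002 ≈ 1.1736e-9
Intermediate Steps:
R(Q, r) = -2 + r + 2*Q (R(Q, r) = -2 + (2*Q + r) = -2 + (r + 2*Q) = -2 + r + 2*Q)
J = -11248 (J = ((-2 + 6 + 2*0) + 144)*(-58 - 18) = ((-2 + 6 + 0) + 144)*(-76) = (4 + 144)*(-76) = 148*(-76) = -11248)
X = 852062250 (X = 54795*15550 = 852062250)
1/(X + J) = 1/(852062250 - 11248) = 1/852051002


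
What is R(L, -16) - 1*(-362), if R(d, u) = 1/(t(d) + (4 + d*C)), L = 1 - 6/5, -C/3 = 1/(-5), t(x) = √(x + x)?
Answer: 3498983/9659 - 125*I*√10/9659 ≈ 362.25 - 0.040924*I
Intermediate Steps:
t(x) = √2*√x (t(x) = √(2*x) = √2*√x)
C = ⅗ (C = -3/(-5) = -3*(-⅕) = ⅗ ≈ 0.60000)
L = -⅕ (L = 1 - 6/5 = -⅕ ≈ -0.20000)
R(d, u) = 1/(4 + 3*d/5 + √2*√d) (R(d, u) = 1/(√2*√d + (4 + d*(⅗))) = 1/(√2*√d + (4 + 3*d/5)) = 1/(4 + 3*d/5 + √2*√d))
R(L, -16) - 1*(-362) = 5/(20 + 3*(-⅕) + 5*√2*√(-⅕)) - 1*(-362) = 5/(20 - ⅗ + 5*√2*(I*√5/5)) + 362 = 5/(20 - ⅗ + I*√10) + 362 = 5/(97/5 + I*√10) + 362 = 362 + 5/(97/5 + I*√10)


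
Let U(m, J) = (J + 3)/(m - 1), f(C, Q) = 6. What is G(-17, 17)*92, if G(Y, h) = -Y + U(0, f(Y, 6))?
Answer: 736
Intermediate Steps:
U(m, J) = (3 + J)/(-1 + m)
G(Y, h) = -9 - Y (G(Y, h) = -Y + (3 + 6)/(-1 + 0) = -Y + 9/(-1) = -Y - 1*9 = -Y - 9 = -9 - Y)
G(-17, 17)*92 = (-9 - 1*(-17))*92 = (-9 + 17)*92 = 8*92 = 736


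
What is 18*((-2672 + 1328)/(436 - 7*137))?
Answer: 24192/523 ≈ 46.256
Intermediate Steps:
18*((-2672 + 1328)/(436 - 7*137)) = 18*(-1344/(436 - 959)) = 18*(-1344/(-523)) = 18*(-1344*(-1/523)) = 18*(1344/523) = 24192/523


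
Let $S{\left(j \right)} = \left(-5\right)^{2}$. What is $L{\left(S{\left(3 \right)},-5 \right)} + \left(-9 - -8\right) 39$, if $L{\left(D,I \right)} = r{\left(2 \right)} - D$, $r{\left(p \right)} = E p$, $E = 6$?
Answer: $-52$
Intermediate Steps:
$r{\left(p \right)} = 6 p$
$S{\left(j \right)} = 25$
$L{\left(D,I \right)} = 12 - D$ ($L{\left(D,I \right)} = 6 \cdot 2 - D = 12 - D$)
$L{\left(S{\left(3 \right)},-5 \right)} + \left(-9 - -8\right) 39 = \left(12 - 25\right) + \left(-9 - -8\right) 39 = \left(12 - 25\right) + \left(-9 + 8\right) 39 = -13 - 39 = -52$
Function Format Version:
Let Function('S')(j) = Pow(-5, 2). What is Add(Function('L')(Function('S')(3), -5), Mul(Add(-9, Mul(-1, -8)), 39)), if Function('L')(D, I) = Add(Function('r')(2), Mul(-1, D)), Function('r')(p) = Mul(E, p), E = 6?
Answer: -52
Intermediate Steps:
Function('r')(p) = Mul(6, p)
Function('S')(j) = 25
Function('L')(D, I) = Add(12, Mul(-1, D)) (Function('L')(D, I) = Add(Mul(6, 2), Mul(-1, D)) = Add(12, Mul(-1, D)))
Add(Function('L')(Function('S')(3), -5), Mul(Add(-9, Mul(-1, -8)), 39)) = Add(Add(12, Mul(-1, 25)), Mul(Add(-9, Mul(-1, -8)), 39)) = Add(Add(12, -25), Mul(Add(-9, 8), 39)) = Add(-13, Mul(-1, 39)) = Add(-13, -39) = -52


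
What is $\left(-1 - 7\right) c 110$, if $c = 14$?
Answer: $-12320$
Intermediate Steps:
$\left(-1 - 7\right) c 110 = \left(-1 - 7\right) 14 \cdot 110 = \left(-8\right) 14 \cdot 110 = \left(-112\right) 110 = -12320$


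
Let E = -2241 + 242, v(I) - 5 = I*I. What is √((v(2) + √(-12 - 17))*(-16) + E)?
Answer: √(-2143 - 16*I*√29) ≈ 0.9304 - 46.302*I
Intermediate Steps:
v(I) = 5 + I² (v(I) = 5 + I*I = 5 + I²)
E = -1999
√((v(2) + √(-12 - 17))*(-16) + E) = √(((5 + 2²) + √(-12 - 17))*(-16) - 1999) = √(((5 + 4) + √(-29))*(-16) - 1999) = √((9 + I*√29)*(-16) - 1999) = √((-144 - 16*I*√29) - 1999) = √(-2143 - 16*I*√29)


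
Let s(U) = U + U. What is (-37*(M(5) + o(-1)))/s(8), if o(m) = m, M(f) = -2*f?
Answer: 407/16 ≈ 25.438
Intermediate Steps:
s(U) = 2*U
(-37*(M(5) + o(-1)))/s(8) = (-37*(-2*5 - 1))/((2*8)) = -37*(-10 - 1)/16 = -37*(-11)*(1/16) = 407*(1/16) = 407/16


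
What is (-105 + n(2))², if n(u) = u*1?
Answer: 10609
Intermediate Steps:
n(u) = u
(-105 + n(2))² = (-105 + 2)² = (-103)² = 10609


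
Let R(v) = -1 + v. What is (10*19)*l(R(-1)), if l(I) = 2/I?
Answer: -190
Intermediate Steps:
(10*19)*l(R(-1)) = (10*19)*(2/(-1 - 1)) = 190*(2/(-2)) = 190*(2*(-1/2)) = 190*(-1) = -190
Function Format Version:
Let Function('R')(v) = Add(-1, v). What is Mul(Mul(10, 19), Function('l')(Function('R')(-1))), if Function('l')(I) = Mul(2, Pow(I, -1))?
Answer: -190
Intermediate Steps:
Mul(Mul(10, 19), Function('l')(Function('R')(-1))) = Mul(Mul(10, 19), Mul(2, Pow(Add(-1, -1), -1))) = Mul(190, Mul(2, Pow(-2, -1))) = Mul(190, Mul(2, Rational(-1, 2))) = Mul(190, -1) = -190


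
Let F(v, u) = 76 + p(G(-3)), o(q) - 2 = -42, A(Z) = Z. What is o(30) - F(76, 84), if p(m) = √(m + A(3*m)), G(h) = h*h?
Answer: -122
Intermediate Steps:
o(q) = -40 (o(q) = 2 - 42 = -40)
G(h) = h²
p(m) = 2*√m (p(m) = √(m + 3*m) = √(4*m) = 2*√m)
F(v, u) = 82 (F(v, u) = 76 + 2*√((-3)²) = 76 + 2*√9 = 76 + 2*3 = 76 + 6 = 82)
o(30) - F(76, 84) = -40 - 1*82 = -40 - 82 = -122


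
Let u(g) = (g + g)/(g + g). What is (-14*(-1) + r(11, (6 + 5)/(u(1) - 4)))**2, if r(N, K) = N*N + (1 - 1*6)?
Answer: 16900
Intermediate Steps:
u(g) = 1 (u(g) = (2*g)/((2*g)) = (2*g)*(1/(2*g)) = 1)
r(N, K) = -5 + N**2 (r(N, K) = N**2 + (1 - 6) = N**2 - 5 = -5 + N**2)
(-14*(-1) + r(11, (6 + 5)/(u(1) - 4)))**2 = (-14*(-1) + (-5 + 11**2))**2 = (14 + (-5 + 121))**2 = (14 + 116)**2 = 130**2 = 16900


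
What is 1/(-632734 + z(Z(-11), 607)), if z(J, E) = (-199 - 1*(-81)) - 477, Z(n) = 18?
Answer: -1/633329 ≈ -1.5790e-6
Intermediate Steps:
z(J, E) = -595 (z(J, E) = (-199 + 81) - 477 = -118 - 477 = -595)
1/(-632734 + z(Z(-11), 607)) = 1/(-632734 - 595) = 1/(-633329) = -1/633329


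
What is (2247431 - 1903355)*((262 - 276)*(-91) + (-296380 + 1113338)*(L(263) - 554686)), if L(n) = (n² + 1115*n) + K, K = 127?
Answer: -54011121464700336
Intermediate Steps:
L(n) = 127 + n² + 1115*n (L(n) = (n² + 1115*n) + 127 = 127 + n² + 1115*n)
(2247431 - 1903355)*((262 - 276)*(-91) + (-296380 + 1113338)*(L(263) - 554686)) = (2247431 - 1903355)*((262 - 276)*(-91) + (-296380 + 1113338)*((127 + 263² + 1115*263) - 554686)) = 344076*(-14*(-91) + 816958*((127 + 69169 + 293245) - 554686)) = 344076*(1274 + 816958*(362541 - 554686)) = 344076*(1274 + 816958*(-192145)) = 344076*(1274 - 156974394910) = 344076*(-156974393636) = -54011121464700336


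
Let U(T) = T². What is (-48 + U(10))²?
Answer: 2704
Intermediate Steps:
(-48 + U(10))² = (-48 + 10²)² = (-48 + 100)² = 52² = 2704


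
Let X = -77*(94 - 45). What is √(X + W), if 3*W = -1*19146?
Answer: I*√10155 ≈ 100.77*I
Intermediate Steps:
W = -6382 (W = (-1*19146)/3 = (⅓)*(-19146) = -6382)
X = -3773 (X = -77*49 = -3773)
√(X + W) = √(-3773 - 6382) = √(-10155) = I*√10155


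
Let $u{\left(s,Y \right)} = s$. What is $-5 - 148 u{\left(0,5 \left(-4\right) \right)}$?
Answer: $-5$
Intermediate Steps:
$-5 - 148 u{\left(0,5 \left(-4\right) \right)} = -5 - 0 = -5 + 0 = -5$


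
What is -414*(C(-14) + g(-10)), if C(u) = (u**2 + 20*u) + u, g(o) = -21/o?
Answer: 198513/5 ≈ 39703.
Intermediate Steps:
C(u) = u**2 + 21*u
-414*(C(-14) + g(-10)) = -414*(-14*(21 - 14) - 21/(-10)) = -414*(-14*7 - 21*(-1/10)) = -414*(-98 + 21/10) = -414*(-959/10) = 198513/5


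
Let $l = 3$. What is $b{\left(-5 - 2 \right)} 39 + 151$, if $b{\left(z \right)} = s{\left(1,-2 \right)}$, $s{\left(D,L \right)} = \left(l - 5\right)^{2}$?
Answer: $307$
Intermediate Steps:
$s{\left(D,L \right)} = 4$ ($s{\left(D,L \right)} = \left(3 - 5\right)^{2} = \left(-2\right)^{2} = 4$)
$b{\left(z \right)} = 4$
$b{\left(-5 - 2 \right)} 39 + 151 = 4 \cdot 39 + 151 = 156 + 151 = 307$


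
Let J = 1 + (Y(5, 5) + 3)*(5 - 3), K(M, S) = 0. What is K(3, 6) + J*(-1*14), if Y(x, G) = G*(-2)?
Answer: 182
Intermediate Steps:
Y(x, G) = -2*G
J = -13 (J = 1 + (-2*5 + 3)*(5 - 3) = 1 + (-10 + 3)*2 = 1 - 7*2 = 1 - 14 = -13)
K(3, 6) + J*(-1*14) = 0 - (-13)*14 = 0 - 13*(-14) = 0 + 182 = 182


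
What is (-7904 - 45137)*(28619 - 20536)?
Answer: -428730403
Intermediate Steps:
(-7904 - 45137)*(28619 - 20536) = -53041*8083 = -428730403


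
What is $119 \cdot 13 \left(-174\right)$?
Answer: $-269178$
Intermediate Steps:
$119 \cdot 13 \left(-174\right) = 1547 \left(-174\right) = -269178$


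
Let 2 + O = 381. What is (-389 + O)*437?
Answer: -4370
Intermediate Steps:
O = 379 (O = -2 + 381 = 379)
(-389 + O)*437 = (-389 + 379)*437 = -10*437 = -4370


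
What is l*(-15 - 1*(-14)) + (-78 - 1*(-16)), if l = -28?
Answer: -34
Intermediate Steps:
l*(-15 - 1*(-14)) + (-78 - 1*(-16)) = -28*(-15 - 1*(-14)) + (-78 - 1*(-16)) = -28*(-15 + 14) + (-78 + 16) = -28*(-1) - 62 = 28 - 62 = -34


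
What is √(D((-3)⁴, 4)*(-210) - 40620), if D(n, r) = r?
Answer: 2*I*√10365 ≈ 203.62*I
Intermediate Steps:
√(D((-3)⁴, 4)*(-210) - 40620) = √(4*(-210) - 40620) = √(-840 - 40620) = √(-41460) = 2*I*√10365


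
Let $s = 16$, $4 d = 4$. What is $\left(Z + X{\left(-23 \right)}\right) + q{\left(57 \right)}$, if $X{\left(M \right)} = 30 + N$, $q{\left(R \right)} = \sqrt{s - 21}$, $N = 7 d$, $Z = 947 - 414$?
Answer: $570 + i \sqrt{5} \approx 570.0 + 2.2361 i$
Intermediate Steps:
$d = 1$ ($d = \frac{1}{4} \cdot 4 = 1$)
$Z = 533$ ($Z = 947 - 414 = 533$)
$N = 7$ ($N = 7 \cdot 1 = 7$)
$q{\left(R \right)} = i \sqrt{5}$ ($q{\left(R \right)} = \sqrt{16 - 21} = \sqrt{-5} = i \sqrt{5}$)
$X{\left(M \right)} = 37$ ($X{\left(M \right)} = 30 + 7 = 37$)
$\left(Z + X{\left(-23 \right)}\right) + q{\left(57 \right)} = \left(533 + 37\right) + i \sqrt{5} = 570 + i \sqrt{5}$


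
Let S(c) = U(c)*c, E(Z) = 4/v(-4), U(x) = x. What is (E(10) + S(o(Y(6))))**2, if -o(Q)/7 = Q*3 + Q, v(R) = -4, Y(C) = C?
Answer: 796537729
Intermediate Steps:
o(Q) = -28*Q (o(Q) = -7*(Q*3 + Q) = -7*(3*Q + Q) = -28*Q)
E(Z) = -1 (E(Z) = 4/(-4) = 4*(-1/4) = -1)
S(c) = c**2 (S(c) = c*c = c**2)
(E(10) + S(o(Y(6))))**2 = (-1 + (-28*6)**2)**2 = (-1 + (-168)**2)**2 = (-1 + 28224)**2 = 28223**2 = 796537729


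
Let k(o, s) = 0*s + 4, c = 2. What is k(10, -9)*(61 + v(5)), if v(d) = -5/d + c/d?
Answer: 1208/5 ≈ 241.60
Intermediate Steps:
k(o, s) = 4 (k(o, s) = 0 + 4 = 4)
v(d) = -3/d (v(d) = -5/d + 2/d = -3/d)
k(10, -9)*(61 + v(5)) = 4*(61 - 3/5) = 4*(61 - 3*⅕) = 4*(61 - ⅗) = 4*(302/5) = 1208/5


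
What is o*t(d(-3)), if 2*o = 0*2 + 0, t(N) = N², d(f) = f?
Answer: 0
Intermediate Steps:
o = 0 (o = (0*2 + 0)/2 = (0 + 0)/2 = (½)*0 = 0)
o*t(d(-3)) = 0*(-3)² = 0*9 = 0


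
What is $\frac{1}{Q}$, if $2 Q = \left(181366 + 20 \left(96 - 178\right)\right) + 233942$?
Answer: $\frac{1}{206834} \approx 4.8348 \cdot 10^{-6}$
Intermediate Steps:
$Q = 206834$ ($Q = \frac{\left(181366 + 20 \left(96 - 178\right)\right) + 233942}{2} = \frac{\left(181366 + 20 \left(-82\right)\right) + 233942}{2} = \frac{\left(181366 - 1640\right) + 233942}{2} = \frac{179726 + 233942}{2} = \frac{1}{2} \cdot 413668 = 206834$)
$\frac{1}{Q} = \frac{1}{206834}$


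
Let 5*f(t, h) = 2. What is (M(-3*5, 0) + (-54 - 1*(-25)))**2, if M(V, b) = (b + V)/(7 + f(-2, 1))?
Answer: 1317904/1369 ≈ 962.68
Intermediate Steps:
f(t, h) = 2/5 (f(t, h) = (1/5)*2 = 2/5)
M(V, b) = 5*V/37 + 5*b/37 (M(V, b) = (b + V)/(7 + 2/5) = (V + b)/(37/5) = (V + b)*(5/37) = 5*V/37 + 5*b/37)
(M(-3*5, 0) + (-54 - 1*(-25)))**2 = ((5*(-3*5)/37 + (5/37)*0) + (-54 - 1*(-25)))**2 = (((5/37)*(-15) + 0) + (-54 + 25))**2 = ((-75/37 + 0) - 29)**2 = (-75/37 - 29)**2 = (-1148/37)**2 = 1317904/1369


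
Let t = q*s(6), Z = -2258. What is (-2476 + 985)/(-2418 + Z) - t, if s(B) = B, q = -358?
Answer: 1435077/668 ≈ 2148.3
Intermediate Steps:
t = -2148 (t = -358*6 = -2148)
(-2476 + 985)/(-2418 + Z) - t = (-2476 + 985)/(-2418 - 2258) - 1*(-2148) = -1491/(-4676) + 2148 = -1491*(-1/4676) + 2148 = 213/668 + 2148 = 1435077/668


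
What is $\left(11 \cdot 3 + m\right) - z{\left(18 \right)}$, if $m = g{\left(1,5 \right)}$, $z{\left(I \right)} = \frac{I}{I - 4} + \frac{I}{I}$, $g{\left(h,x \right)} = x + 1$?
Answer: $\frac{257}{7} \approx 36.714$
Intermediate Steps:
$g{\left(h,x \right)} = 1 + x$
$z{\left(I \right)} = 1 + \frac{I}{-4 + I}$ ($z{\left(I \right)} = \frac{I}{I - 4} + 1 = \frac{I}{-4 + I} + 1 = 1 + \frac{I}{-4 + I}$)
$m = 6$ ($m = 1 + 5 = 6$)
$\left(11 \cdot 3 + m\right) - z{\left(18 \right)} = \left(11 \cdot 3 + 6\right) - \frac{2 \left(-2 + 18\right)}{-4 + 18} = \left(33 + 6\right) - 2 \cdot \frac{1}{14} \cdot 16 = 39 - 2 \cdot \frac{1}{14} \cdot 16 = 39 - \frac{16}{7} = \frac{257}{7}$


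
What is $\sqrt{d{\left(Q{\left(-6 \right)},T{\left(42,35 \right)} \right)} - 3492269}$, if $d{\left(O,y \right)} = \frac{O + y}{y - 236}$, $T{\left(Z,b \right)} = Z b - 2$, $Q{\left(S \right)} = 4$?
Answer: $\frac{i \sqrt{20705655817}}{77} \approx 1868.8 i$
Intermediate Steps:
$T{\left(Z,b \right)} = -2 + Z b$ ($T{\left(Z,b \right)} = Z b + \left(-4 + 2\right) = Z b - 2 = -2 + Z b$)
$d{\left(O,y \right)} = \frac{O + y}{-236 + y}$
$\sqrt{d{\left(Q{\left(-6 \right)},T{\left(42,35 \right)} \right)} - 3492269} = \sqrt{\frac{4 + \left(-2 + 42 \cdot 35\right)}{-236 + \left(-2 + 42 \cdot 35\right)} - 3492269} = \sqrt{\frac{4 + \left(-2 + 1470\right)}{-236 + \left(-2 + 1470\right)} - 3492269} = \sqrt{\frac{4 + 1468}{-236 + 1468} - 3492269} = \sqrt{\frac{1}{1232} \cdot 1472 - 3492269} = \sqrt{\frac{92}{77} - 3492269} = \sqrt{- \frac{268904621}{77}} = \frac{i \sqrt{20705655817}}{77}$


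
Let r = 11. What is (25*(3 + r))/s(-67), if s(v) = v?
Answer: -350/67 ≈ -5.2239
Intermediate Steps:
(25*(3 + r))/s(-67) = (25*(3 + 11))/(-67) = (25*14)*(-1/67) = 350*(-1/67) = -350/67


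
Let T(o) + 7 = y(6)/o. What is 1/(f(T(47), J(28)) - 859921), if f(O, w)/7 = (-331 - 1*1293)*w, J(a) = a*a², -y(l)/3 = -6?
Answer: -1/250410257 ≈ -3.9934e-9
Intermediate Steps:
y(l) = 18 (y(l) = -3*(-6) = 18)
T(o) = -7 + 18/o
J(a) = a³
f(O, w) = -11368*w (f(O, w) = 7*((-331 - 1*1293)*w) = 7*((-331 - 1293)*w) = 7*(-1624*w) = -11368*w)
1/(f(T(47), J(28)) - 859921) = 1/(-11368*28³ - 859921) = 1/(-11368*21952 - 859921) = 1/(-249550336 - 859921) = 1/(-250410257) = -1/250410257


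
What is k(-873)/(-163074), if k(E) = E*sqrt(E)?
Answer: 873*I*sqrt(97)/54358 ≈ 0.15817*I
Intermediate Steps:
k(E) = E**(3/2)
k(-873)/(-163074) = (-873)**(3/2)/(-163074) = -2619*I*sqrt(97)*(-1/163074) = 873*I*sqrt(97)/54358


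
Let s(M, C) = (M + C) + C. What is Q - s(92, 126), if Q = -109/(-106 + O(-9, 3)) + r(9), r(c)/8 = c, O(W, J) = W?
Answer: -31171/115 ≈ -271.05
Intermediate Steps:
s(M, C) = M + 2*C (s(M, C) = (C + M) + C = M + 2*C)
r(c) = 8*c
Q = 8389/115 (Q = -109/(-106 - 9) + 8*9 = -109/(-115) + 72 = -109*(-1/115) + 72 = 109/115 + 72 = 8389/115 ≈ 72.948)
Q - s(92, 126) = 8389/115 - (92 + 2*126) = 8389/115 - (92 + 252) = 8389/115 - 1*344 = 8389/115 - 344 = -31171/115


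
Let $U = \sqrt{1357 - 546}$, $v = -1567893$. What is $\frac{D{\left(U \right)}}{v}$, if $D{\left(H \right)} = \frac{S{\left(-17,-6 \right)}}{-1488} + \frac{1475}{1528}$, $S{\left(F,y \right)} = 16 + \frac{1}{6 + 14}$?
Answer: $- \frac{1808563}{2970718224960} \approx -6.088 \cdot 10^{-7}$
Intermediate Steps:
$S{\left(F,y \right)} = \frac{321}{20}$ ($S{\left(F,y \right)} = 16 + \frac{1}{20} = \frac{321}{20}$)
$U = \sqrt{811} \approx 28.478$
$D{\left(H \right)} = \frac{1808563}{1894720}$ ($D{\left(H \right)} = \frac{321}{20 \left(-1488\right)} + \frac{1475}{1528} = \frac{321}{20} \left(- \frac{1}{1488}\right) + 1475 \cdot \frac{1}{1528} = - \frac{107}{9920} + \frac{1475}{1528} = \frac{1808563}{1894720}$)
$\frac{D{\left(U \right)}}{v} = \frac{1808563}{1894720 \left(-1567893\right)} = \frac{1808563}{1894720} \left(- \frac{1}{1567893}\right) = - \frac{1808563}{2970718224960}$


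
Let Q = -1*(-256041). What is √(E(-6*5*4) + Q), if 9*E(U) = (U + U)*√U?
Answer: √(2304369 - 480*I*√30)/3 ≈ 506.0 - 0.28865*I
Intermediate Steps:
Q = 256041
E(U) = 2*U^(3/2)/9 (E(U) = ((U + U)*√U)/9 = ((2*U)*√U)/9 = (2*U^(3/2))/9 = 2*U^(3/2)/9)
√(E(-6*5*4) + Q) = √(2*(-6*5*4)^(3/2)/9 + 256041) = √(2*(-30*4)^(3/2)/9 + 256041) = √(2*(-120)^(3/2)/9 + 256041) = √(2*(-240*I*√30)/9 + 256041) = √(-160*I*√30/3 + 256041) = √(256041 - 160*I*√30/3)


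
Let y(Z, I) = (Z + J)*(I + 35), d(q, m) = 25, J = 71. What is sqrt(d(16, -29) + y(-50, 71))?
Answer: sqrt(2251) ≈ 47.445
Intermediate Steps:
y(Z, I) = (35 + I)*(71 + Z) (y(Z, I) = (Z + 71)*(I + 35) = (71 + Z)*(35 + I) = (35 + I)*(71 + Z))
sqrt(d(16, -29) + y(-50, 71)) = sqrt(25 + (2485 + 35*(-50) + 71*71 + 71*(-50))) = sqrt(25 + (2485 - 1750 + 5041 - 3550)) = sqrt(25 + 2226) = sqrt(2251)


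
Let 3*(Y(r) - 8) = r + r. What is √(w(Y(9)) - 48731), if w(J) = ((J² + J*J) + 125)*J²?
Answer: √52601 ≈ 229.35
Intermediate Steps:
Y(r) = 8 + 2*r/3 (Y(r) = 8 + (r + r)/3 = 8 + (2*r)/3 = 8 + 2*r/3)
w(J) = J²*(125 + 2*J²) (w(J) = ((J² + J²) + 125)*J² = (2*J² + 125)*J² = (125 + 2*J²)*J² = J²*(125 + 2*J²))
√(w(Y(9)) - 48731) = √((8 + (⅔)*9)²*(125 + 2*(8 + (⅔)*9)²) - 48731) = √((8 + 6)²*(125 + 2*(8 + 6)²) - 48731) = √(14²*(125 + 2*14²) - 48731) = √(196*(125 + 2*196) - 48731) = √(196*(125 + 392) - 48731) = √(196*517 - 48731) = √(101332 - 48731) = √52601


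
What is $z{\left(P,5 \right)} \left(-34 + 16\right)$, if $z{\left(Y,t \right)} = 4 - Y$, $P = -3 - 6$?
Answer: $-234$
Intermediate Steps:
$P = -9$ ($P = -3 - 6 = -9$)
$z{\left(P,5 \right)} \left(-34 + 16\right) = \left(4 - -9\right) \left(-34 + 16\right) = \left(4 + 9\right) \left(-18\right) = 13 \left(-18\right) = -234$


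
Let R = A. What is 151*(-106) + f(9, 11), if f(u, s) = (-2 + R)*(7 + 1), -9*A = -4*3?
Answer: -48034/3 ≈ -16011.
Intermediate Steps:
A = 4/3 (A = -(-4)*3/9 = -⅑*(-12) = 4/3 ≈ 1.3333)
R = 4/3 ≈ 1.3333
f(u, s) = -16/3 (f(u, s) = (-2 + 4/3)*(7 + 1) = -⅔*8 = -16/3)
151*(-106) + f(9, 11) = 151*(-106) - 16/3 = -16006 - 16/3 = -48034/3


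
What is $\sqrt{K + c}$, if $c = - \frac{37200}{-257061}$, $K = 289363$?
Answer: $\frac{\sqrt{2124580012654547}}{85687} \approx 537.92$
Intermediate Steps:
$c = \frac{12400}{85687}$ ($c = \left(-37200\right) \left(- \frac{1}{257061}\right) = \frac{12400}{85687} \approx 0.14471$)
$\sqrt{K + c} = \sqrt{289363 + \frac{12400}{85687}} = \sqrt{\frac{24794659781}{85687}} = \frac{\sqrt{2124580012654547}}{85687}$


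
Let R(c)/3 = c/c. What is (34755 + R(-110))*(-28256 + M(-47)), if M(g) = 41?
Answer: -980696970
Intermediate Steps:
R(c) = 3 (R(c) = 3*(c/c) = 3*1 = 3)
(34755 + R(-110))*(-28256 + M(-47)) = (34755 + 3)*(-28256 + 41) = 34758*(-28215) = -980696970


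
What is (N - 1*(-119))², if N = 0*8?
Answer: 14161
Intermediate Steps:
N = 0
(N - 1*(-119))² = (0 - 1*(-119))² = (0 + 119)² = 119² = 14161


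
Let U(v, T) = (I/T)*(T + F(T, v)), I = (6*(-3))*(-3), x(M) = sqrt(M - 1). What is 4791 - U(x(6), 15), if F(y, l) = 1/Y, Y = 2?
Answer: 23676/5 ≈ 4735.2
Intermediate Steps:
x(M) = sqrt(-1 + M)
I = 54 (I = -18*(-3) = 54)
F(y, l) = 1/2
U(v, T) = 54*(1/2 + T)/T (U(v, T) = (54/T)*(T + 1/2) = (54/T)*(1/2 + T) = 54*(1/2 + T)/T)
4791 - U(x(6), 15) = 4791 - (54 + 27/15) = 4791 - (54 + 27*(1/15)) = 4791 - (54 + 9/5) = 4791 - 1*279/5 = 4791 - 279/5 = 23676/5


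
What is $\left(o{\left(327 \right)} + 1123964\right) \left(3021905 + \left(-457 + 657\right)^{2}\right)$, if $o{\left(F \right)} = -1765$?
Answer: $3436066729095$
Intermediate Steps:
$\left(o{\left(327 \right)} + 1123964\right) \left(3021905 + \left(-457 + 657\right)^{2}\right) = \left(-1765 + 1123964\right) \left(3021905 + \left(-457 + 657\right)^{2}\right) = 1122199 \left(3021905 + 200^{2}\right) = 1122199 \left(3021905 + 40000\right) = 1122199 \cdot 3061905 = 3436066729095$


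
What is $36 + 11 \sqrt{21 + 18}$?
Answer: $36 + 11 \sqrt{39} \approx 104.69$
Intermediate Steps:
$36 + 11 \sqrt{21 + 18} = 36 + 11 \sqrt{39}$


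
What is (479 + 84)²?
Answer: 316969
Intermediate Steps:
(479 + 84)² = 563² = 316969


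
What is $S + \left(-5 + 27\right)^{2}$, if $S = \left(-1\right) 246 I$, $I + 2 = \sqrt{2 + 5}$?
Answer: $976 - 246 \sqrt{7} \approx 325.15$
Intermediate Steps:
$I = -2 + \sqrt{7}$ ($I = -2 + \sqrt{2 + 5} = -2 + \sqrt{7} \approx 0.64575$)
$S = 492 - 246 \sqrt{7}$ ($S = \left(-1\right) 246 \left(-2 + \sqrt{7}\right) = - 246 \left(-2 + \sqrt{7}\right) = 492 - 246 \sqrt{7} \approx -158.85$)
$S + \left(-5 + 27\right)^{2} = \left(492 - 246 \sqrt{7}\right) + \left(-5 + 27\right)^{2} = \left(492 - 246 \sqrt{7}\right) + 22^{2} = \left(492 - 246 \sqrt{7}\right) + 484 = 976 - 246 \sqrt{7}$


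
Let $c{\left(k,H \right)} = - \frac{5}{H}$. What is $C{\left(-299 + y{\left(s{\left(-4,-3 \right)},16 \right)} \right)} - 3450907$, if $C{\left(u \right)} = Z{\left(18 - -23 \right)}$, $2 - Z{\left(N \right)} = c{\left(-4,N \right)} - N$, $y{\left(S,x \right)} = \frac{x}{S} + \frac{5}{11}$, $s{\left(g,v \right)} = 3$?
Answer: $- \frac{141485419}{41} \approx -3.4509 \cdot 10^{6}$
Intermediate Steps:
$y{\left(S,x \right)} = \frac{5}{11} + \frac{x}{S}$ ($y{\left(S,x \right)} = \frac{x}{S} + 5 \cdot \frac{1}{11} = \frac{x}{S} + \frac{5}{11} = \frac{5}{11} + \frac{x}{S}$)
$Z{\left(N \right)} = 2 + N + \frac{5}{N}$ ($Z{\left(N \right)} = 2 - \left(- \frac{5}{N} - N\right) = 2 - \left(- N - \frac{5}{N}\right) = 2 + \left(N + \frac{5}{N}\right) = 2 + N + \frac{5}{N}$)
$C{\left(u \right)} = \frac{1768}{41}$ ($C{\left(u \right)} = 2 + \left(18 - -23\right) + \frac{5}{18 - -23} = 2 + \left(18 + 23\right) + \frac{5}{18 + 23} = 2 + 41 + \frac{5}{41} = \frac{1768}{41}$)
$C{\left(-299 + y{\left(s{\left(-4,-3 \right)},16 \right)} \right)} - 3450907 = \frac{1768}{41} - 3450907 = - \frac{141485419}{41}$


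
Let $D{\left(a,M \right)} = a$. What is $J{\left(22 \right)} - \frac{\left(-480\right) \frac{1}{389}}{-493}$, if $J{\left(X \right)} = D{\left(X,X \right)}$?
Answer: $\frac{4218614}{191777} \approx 21.997$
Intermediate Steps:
$J{\left(X \right)} = X$
$J{\left(22 \right)} - \frac{\left(-480\right) \frac{1}{389}}{-493} = 22 - \frac{\left(-480\right) \frac{1}{389}}{-493} = 22 - \left(-480\right) \frac{1}{389} \left(- \frac{1}{493}\right) = 22 - \left(- \frac{480}{389}\right) \left(- \frac{1}{493}\right) = 22 - \frac{480}{191777} = \frac{4218614}{191777}$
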